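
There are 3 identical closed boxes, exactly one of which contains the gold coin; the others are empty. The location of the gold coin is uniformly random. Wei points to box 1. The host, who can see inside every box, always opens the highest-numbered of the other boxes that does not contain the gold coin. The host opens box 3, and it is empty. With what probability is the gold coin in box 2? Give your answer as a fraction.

1/2

Apply Bayes' rule, conditioning on where the gold coin actually is.
If it is in either of boxes 1 and 2 (prior 1/3 each): box 3 is the highest-numbered option available, probability 1; weight (1/3)·1 = 1/3 each.
If it is in box 3 (prior 1/3): the host opened box 3, so this case is ruled out; weight (1/3)·0 = 0.
The weights sum to 2/3.
So P(the gold coin in box 2 | the host opened box 3) = (1/3) / (2/3) = 1/2.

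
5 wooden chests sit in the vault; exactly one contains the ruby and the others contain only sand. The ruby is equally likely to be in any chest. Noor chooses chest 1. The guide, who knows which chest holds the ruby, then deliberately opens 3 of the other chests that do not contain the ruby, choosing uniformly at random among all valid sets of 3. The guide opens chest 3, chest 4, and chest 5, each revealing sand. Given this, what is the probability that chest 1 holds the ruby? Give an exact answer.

Condition on the true location of the ruby.
If it is in chest 1 (prior 1/5): the guide has 4 equally likely choices, so probability 1/4; weight (1/5)·(1/4) = 1/20.
If it is in chest 2 (prior 1/5): the guide has no choice, probability 1; weight (1/5)·1 = 1/5.
If it is in any of chests 3, 4, and 5 (prior 1/5 each): that chest was opened and seen not to hold the prize — ruled out; weight (1/5)·0 = 0 each.
The weights sum to 1/4.
So P(the ruby in chest 1 | the guide opened chest 3, chest 4, and chest 5) = (1/20) / (1/4) = 1/5.

1/5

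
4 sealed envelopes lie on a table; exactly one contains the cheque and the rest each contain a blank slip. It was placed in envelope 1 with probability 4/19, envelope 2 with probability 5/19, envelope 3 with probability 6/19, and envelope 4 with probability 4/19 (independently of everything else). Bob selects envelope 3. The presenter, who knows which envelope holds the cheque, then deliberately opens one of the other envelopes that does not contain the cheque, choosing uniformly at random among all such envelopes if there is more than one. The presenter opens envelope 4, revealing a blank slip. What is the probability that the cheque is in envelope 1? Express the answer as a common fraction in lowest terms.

Consider each possible location of the cheque in turn.
If it is in envelope 1 (prior 4/19): the presenter has 2 equally likely choices, so probability 1/2; weight (4/19)·(1/2) = 2/19.
If it is in envelope 2 (prior 5/19): the presenter has 2 equally likely choices, so probability 1/2; weight (5/19)·(1/2) = 5/38.
If it is in envelope 3 (prior 6/19): the presenter has 3 equally likely choices, so probability 1/3; weight (6/19)·(1/3) = 2/19.
If it is in envelope 4 (prior 4/19): the presenter opened envelope 4, so this case is ruled out; weight (4/19)·0 = 0.
The weights sum to 13/38.
So P(the cheque in envelope 1 | the presenter opened envelope 4) = (2/19) / (13/38) = 4/13.

4/13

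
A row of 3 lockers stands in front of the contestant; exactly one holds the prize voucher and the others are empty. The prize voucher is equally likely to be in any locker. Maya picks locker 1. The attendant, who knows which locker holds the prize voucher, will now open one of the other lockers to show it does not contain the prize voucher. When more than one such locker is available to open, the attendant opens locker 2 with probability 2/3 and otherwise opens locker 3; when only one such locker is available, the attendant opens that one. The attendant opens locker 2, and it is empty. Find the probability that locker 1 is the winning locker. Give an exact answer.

2/5

Condition on the true location of the prize voucher.
If it is in locker 1 (prior 1/3): locker 2 is available, opened with probability 2/3; weight (1/3)·(2/3) = 2/9.
If it is in locker 2 (prior 1/3): the attendant opened locker 2, so this case is ruled out; weight (1/3)·0 = 0.
If it is in locker 3 (prior 1/3): only locker 2 is available, probability 1; weight (1/3)·1 = 1/3.
The weights sum to 5/9.
So P(the prize voucher in locker 1 | the attendant opened locker 2) = (2/9) / (5/9) = 2/5.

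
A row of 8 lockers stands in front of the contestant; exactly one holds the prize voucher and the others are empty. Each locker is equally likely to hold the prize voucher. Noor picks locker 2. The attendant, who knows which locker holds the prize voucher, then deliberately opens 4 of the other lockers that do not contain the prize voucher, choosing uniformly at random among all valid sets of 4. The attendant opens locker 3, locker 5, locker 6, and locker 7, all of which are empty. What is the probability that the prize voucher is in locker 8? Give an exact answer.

Apply Bayes' rule, conditioning on where the prize voucher actually is.
If it is in any of lockers 1, 4, and 8 (prior 1/8 each): the attendant has 15 equally likely choices, so probability 1/15; weight (1/8)·(1/15) = 1/120 each.
If it is in locker 2 (prior 1/8): the attendant has 35 equally likely choices, so probability 1/35; weight (1/8)·(1/35) = 1/280.
If it is in any of lockers 3, 5, 6, and 7 (prior 1/8 each): that locker was opened and seen not to hold the prize — ruled out; weight (1/8)·0 = 0 each.
The weights sum to 1/35.
So P(the prize voucher in locker 8 | the attendant opened locker 3, locker 5, locker 6, and locker 7) = (1/120) / (1/35) = 7/24.

7/24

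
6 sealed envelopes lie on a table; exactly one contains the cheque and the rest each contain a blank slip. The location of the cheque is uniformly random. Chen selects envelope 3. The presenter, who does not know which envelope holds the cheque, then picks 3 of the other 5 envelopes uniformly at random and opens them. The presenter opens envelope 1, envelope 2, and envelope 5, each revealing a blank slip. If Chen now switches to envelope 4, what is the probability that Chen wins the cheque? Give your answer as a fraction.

1/3

Consider each possible location of the cheque in turn.
If it is in any of envelopes 1, 2, and 5 (prior 1/6 each): that envelope was opened and seen not to hold the prize — ruled out; weight (1/6)·0 = 0 each.
If it is in any of envelopes 3, 4, and 6 (prior 1/6 each): the presenter picks exactly this set with probability 1/10 regardless, and none is the prize; weight (1/6)·(1/10) = 1/60 each.
The weights sum to 1/20.
So P(the cheque in envelope 4 | the presenter opened envelope 1, envelope 2, and envelope 5) = (1/60) / (1/20) = 1/3.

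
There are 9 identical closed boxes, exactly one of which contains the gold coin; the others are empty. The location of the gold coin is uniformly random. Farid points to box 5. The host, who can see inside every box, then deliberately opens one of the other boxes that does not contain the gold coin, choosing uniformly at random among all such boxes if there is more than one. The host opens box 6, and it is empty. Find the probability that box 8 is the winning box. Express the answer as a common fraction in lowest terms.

Consider each possible location of the gold coin in turn.
If it is in any of boxes 1, 2, 3, 4, 7, 8, and 9 (prior 1/9 each): the host has 7 equally likely choices, so probability 1/7; weight (1/9)·(1/7) = 1/63 each.
If it is in box 5 (prior 1/9): the host has 8 equally likely choices, so probability 1/8; weight (1/9)·(1/8) = 1/72.
If it is in box 6 (prior 1/9): the host opened box 6, so this case is ruled out; weight (1/9)·0 = 0.
The weights sum to 1/8.
So P(the gold coin in box 8 | the host opened box 6) = (1/63) / (1/8) = 8/63.

8/63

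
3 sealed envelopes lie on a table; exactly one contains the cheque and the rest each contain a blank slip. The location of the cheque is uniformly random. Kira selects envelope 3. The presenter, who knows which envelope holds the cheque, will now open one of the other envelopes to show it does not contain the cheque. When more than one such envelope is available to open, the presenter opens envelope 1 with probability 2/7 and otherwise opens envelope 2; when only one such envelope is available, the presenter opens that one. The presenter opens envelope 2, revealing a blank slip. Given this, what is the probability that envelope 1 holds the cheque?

7/12

Consider each possible location of the cheque in turn.
If it is in envelope 1 (prior 1/3): only envelope 2 is available, probability 1; weight (1/3)·1 = 1/3.
If it is in envelope 2 (prior 1/3): the presenter opened envelope 2, so this case is ruled out; weight (1/3)·0 = 0.
If it is in envelope 3 (prior 1/3): envelope 1 is available but not opened, probability 5/7; weight (1/3)·(5/7) = 5/21.
The weights sum to 4/7.
So P(the cheque in envelope 1 | the presenter opened envelope 2) = (1/3) / (4/7) = 7/12.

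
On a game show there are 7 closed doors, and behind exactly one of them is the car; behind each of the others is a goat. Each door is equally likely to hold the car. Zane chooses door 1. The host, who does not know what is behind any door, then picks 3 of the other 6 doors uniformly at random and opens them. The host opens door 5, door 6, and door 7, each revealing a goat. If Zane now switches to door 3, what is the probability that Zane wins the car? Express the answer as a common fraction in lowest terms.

1/4

Condition on the true location of the car.
If it is behind any of doors 1, 2, 3, and 4 (prior 1/7 each): the host picks exactly this set with probability 1/20 regardless, and none is the prize; weight (1/7)·(1/20) = 1/140 each.
If it is behind any of doors 5, 6, and 7 (prior 1/7 each): that door was opened and seen not to hold the prize — ruled out; weight (1/7)·0 = 0 each.
The weights sum to 1/35.
So P(the car behind door 3 | the host opened door 5, door 6, and door 7) = (1/140) / (1/35) = 1/4.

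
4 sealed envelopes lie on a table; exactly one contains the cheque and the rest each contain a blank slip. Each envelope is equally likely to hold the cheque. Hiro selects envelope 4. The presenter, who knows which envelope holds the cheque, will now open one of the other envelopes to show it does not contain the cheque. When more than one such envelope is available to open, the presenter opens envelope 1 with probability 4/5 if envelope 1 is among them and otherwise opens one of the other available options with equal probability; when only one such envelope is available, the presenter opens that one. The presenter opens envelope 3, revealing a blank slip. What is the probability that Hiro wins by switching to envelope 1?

5/8

Condition on the true location of the cheque.
If it is in envelope 1 (prior 1/4): envelope 1 holds the prize so is unavailable; the presenter chooses uniformly among the 2 others, probability 1/2; weight (1/4)·(1/2) = 1/8.
If it is in envelope 2 (prior 1/4): envelope 1 is available but not opened, probability 1/5; weight (1/4)·(1/5) = 1/20.
If it is in envelope 3 (prior 1/4): the presenter opened envelope 3, so this case is ruled out; weight (1/4)·0 = 0.
If it is in envelope 4 (prior 1/4): envelope 1 is available but not opened; envelope 3 gets probability (1 − 4/5)/2 = 1/10; weight (1/4)·(1/10) = 1/40.
The weights sum to 1/5.
So P(the cheque in envelope 1 | the presenter opened envelope 3) = (1/8) / (1/5) = 5/8.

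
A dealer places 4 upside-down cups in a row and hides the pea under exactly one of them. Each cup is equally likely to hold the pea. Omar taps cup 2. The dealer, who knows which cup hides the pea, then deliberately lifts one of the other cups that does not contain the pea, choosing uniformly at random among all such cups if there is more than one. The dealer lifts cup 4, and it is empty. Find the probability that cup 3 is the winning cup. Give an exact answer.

3/8

Condition on the true location of the pea.
If it is under either of cups 1 and 3 (prior 1/4 each): the dealer has 2 equally likely choices, so probability 1/2; weight (1/4)·(1/2) = 1/8 each.
If it is under cup 2 (prior 1/4): the dealer has 3 equally likely choices, so probability 1/3; weight (1/4)·(1/3) = 1/12.
If it is under cup 4 (prior 1/4): the dealer opened cup 4, so this case is ruled out; weight (1/4)·0 = 0.
The weights sum to 1/3.
So P(the pea under cup 3 | the dealer opened cup 4) = (1/8) / (1/3) = 3/8.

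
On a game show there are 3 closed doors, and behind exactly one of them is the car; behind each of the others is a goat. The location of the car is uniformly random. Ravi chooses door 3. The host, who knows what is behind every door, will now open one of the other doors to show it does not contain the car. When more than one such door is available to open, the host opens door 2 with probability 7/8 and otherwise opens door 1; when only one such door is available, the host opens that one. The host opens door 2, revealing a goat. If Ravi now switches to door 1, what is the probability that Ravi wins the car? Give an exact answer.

Condition on the true location of the car.
If it is behind door 1 (prior 1/3): only door 2 is available, probability 1; weight (1/3)·1 = 1/3.
If it is behind door 2 (prior 1/3): the host opened door 2, so this case is ruled out; weight (1/3)·0 = 0.
If it is behind door 3 (prior 1/3): door 2 is available, opened with probability 7/8; weight (1/3)·(7/8) = 7/24.
The weights sum to 5/8.
So P(the car behind door 1 | the host opened door 2) = (1/3) / (5/8) = 8/15.

8/15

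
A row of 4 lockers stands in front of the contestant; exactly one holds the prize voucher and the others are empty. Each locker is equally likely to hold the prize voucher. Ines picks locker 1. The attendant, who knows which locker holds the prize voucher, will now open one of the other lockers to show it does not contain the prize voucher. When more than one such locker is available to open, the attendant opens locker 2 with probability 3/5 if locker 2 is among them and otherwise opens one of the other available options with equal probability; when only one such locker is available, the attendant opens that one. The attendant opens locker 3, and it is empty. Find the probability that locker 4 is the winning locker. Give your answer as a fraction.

4/11

Apply Bayes' rule, conditioning on where the prize voucher actually is.
If it is in locker 1 (prior 1/4): locker 2 is available but not opened; locker 3 gets probability (1 − 3/5)/2 = 1/5; weight (1/4)·(1/5) = 1/20.
If it is in locker 2 (prior 1/4): locker 2 holds the prize so is unavailable; the attendant chooses uniformly among the 2 others, probability 1/2; weight (1/4)·(1/2) = 1/8.
If it is in locker 3 (prior 1/4): the attendant opened locker 3, so this case is ruled out; weight (1/4)·0 = 0.
If it is in locker 4 (prior 1/4): locker 2 is available but not opened, probability 2/5; weight (1/4)·(2/5) = 1/10.
The weights sum to 11/40.
So P(the prize voucher in locker 4 | the attendant opened locker 3) = (1/10) / (11/40) = 4/11.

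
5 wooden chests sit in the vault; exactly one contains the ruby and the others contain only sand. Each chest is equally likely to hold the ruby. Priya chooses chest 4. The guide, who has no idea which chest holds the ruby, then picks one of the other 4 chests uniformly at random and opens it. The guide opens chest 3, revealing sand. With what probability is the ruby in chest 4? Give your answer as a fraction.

Apply Bayes' rule, conditioning on where the ruby actually is.
If it is in any of chests 1, 2, 4, and 5 (prior 1/5 each): the guide picks chest 3 with probability 1/4 regardless, and it is not the prize; weight (1/5)·(1/4) = 1/20 each.
If it is in chest 3 (prior 1/5): the guide opened chest 3, so this case is ruled out; weight (1/5)·0 = 0.
The weights sum to 1/5.
So P(the ruby in chest 4 | the guide opened chest 3) = (1/20) / (1/5) = 1/4.

1/4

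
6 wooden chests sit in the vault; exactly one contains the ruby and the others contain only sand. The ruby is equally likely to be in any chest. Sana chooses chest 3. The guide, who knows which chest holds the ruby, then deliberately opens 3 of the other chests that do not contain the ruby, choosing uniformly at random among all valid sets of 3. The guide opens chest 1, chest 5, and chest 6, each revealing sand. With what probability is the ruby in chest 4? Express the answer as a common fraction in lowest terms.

Condition on the true location of the ruby.
If it is in any of chests 1, 5, and 6 (prior 1/6 each): that chest was opened and seen not to hold the prize — ruled out; weight (1/6)·0 = 0 each.
If it is in either of chests 2 and 4 (prior 1/6 each): the guide has 4 equally likely choices, so probability 1/4; weight (1/6)·(1/4) = 1/24 each.
If it is in chest 3 (prior 1/6): the guide has 10 equally likely choices, so probability 1/10; weight (1/6)·(1/10) = 1/60.
The weights sum to 1/10.
So P(the ruby in chest 4 | the guide opened chest 1, chest 5, and chest 6) = (1/24) / (1/10) = 5/12.

5/12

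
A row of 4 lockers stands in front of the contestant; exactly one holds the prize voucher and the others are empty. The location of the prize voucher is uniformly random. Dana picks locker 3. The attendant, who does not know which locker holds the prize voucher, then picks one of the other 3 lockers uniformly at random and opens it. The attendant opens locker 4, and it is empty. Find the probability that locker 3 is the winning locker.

1/3

Condition on the true location of the prize voucher.
If it is in any of lockers 1, 2, and 3 (prior 1/4 each): the attendant picks locker 4 with probability 1/3 regardless, and it is not the prize; weight (1/4)·(1/3) = 1/12 each.
If it is in locker 4 (prior 1/4): the attendant opened locker 4, so this case is ruled out; weight (1/4)·0 = 0.
The weights sum to 1/4.
So P(the prize voucher in locker 3 | the attendant opened locker 4) = (1/12) / (1/4) = 1/3.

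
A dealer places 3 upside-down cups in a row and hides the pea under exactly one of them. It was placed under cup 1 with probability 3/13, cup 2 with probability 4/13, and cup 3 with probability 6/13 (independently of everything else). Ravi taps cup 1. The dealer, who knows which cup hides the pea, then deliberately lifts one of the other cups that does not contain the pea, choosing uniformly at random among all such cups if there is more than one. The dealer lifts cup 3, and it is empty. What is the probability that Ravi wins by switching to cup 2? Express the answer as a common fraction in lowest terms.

Condition on the true location of the pea.
If it is under cup 1 (prior 3/13): the dealer has 2 equally likely choices, so probability 1/2; weight (3/13)·(1/2) = 3/26.
If it is under cup 2 (prior 4/13): the dealer has no choice, probability 1; weight (4/13)·1 = 4/13.
If it is under cup 3 (prior 6/13): the dealer opened cup 3, so this case is ruled out; weight (6/13)·0 = 0.
The weights sum to 11/26.
So P(the pea under cup 2 | the dealer opened cup 3) = (4/13) / (11/26) = 8/11.

8/11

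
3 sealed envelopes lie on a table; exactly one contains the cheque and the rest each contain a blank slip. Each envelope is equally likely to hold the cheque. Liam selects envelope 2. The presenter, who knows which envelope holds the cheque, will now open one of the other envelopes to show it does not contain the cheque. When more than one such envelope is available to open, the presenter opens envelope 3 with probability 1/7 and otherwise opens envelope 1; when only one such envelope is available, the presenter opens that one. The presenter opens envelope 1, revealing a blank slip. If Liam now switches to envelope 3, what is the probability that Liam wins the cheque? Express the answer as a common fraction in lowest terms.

7/13

Apply Bayes' rule, conditioning on where the cheque actually is.
If it is in envelope 1 (prior 1/3): the presenter opened envelope 1, so this case is ruled out; weight (1/3)·0 = 0.
If it is in envelope 2 (prior 1/3): envelope 3 is available but not opened, probability 6/7; weight (1/3)·(6/7) = 2/7.
If it is in envelope 3 (prior 1/3): only envelope 1 is available, probability 1; weight (1/3)·1 = 1/3.
The weights sum to 13/21.
So P(the cheque in envelope 3 | the presenter opened envelope 1) = (1/3) / (13/21) = 7/13.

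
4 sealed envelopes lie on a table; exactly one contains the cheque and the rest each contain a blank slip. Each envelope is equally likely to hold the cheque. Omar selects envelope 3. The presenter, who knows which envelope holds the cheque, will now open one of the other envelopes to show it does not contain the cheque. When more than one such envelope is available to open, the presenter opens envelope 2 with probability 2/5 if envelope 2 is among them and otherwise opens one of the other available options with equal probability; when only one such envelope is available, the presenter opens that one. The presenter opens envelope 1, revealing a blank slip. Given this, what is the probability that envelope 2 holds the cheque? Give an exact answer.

5/14

Consider each possible location of the cheque in turn.
If it is in envelope 1 (prior 1/4): the presenter opened envelope 1, so this case is ruled out; weight (1/4)·0 = 0.
If it is in envelope 2 (prior 1/4): envelope 2 holds the prize so is unavailable; the presenter chooses uniformly among the 2 others, probability 1/2; weight (1/4)·(1/2) = 1/8.
If it is in envelope 3 (prior 1/4): envelope 2 is available but not opened; envelope 1 gets probability (1 − 2/5)/2 = 3/10; weight (1/4)·(3/10) = 3/40.
If it is in envelope 4 (prior 1/4): envelope 2 is available but not opened, probability 3/5; weight (1/4)·(3/5) = 3/20.
The weights sum to 7/20.
So P(the cheque in envelope 2 | the presenter opened envelope 1) = (1/8) / (7/20) = 5/14.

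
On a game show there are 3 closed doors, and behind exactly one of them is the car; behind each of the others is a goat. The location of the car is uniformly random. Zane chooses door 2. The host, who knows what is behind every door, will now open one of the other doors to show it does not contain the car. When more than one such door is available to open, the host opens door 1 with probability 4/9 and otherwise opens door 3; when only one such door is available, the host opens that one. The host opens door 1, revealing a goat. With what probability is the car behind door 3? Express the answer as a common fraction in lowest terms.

9/13

Consider each possible location of the car in turn.
If it is behind door 1 (prior 1/3): the host opened door 1, so this case is ruled out; weight (1/3)·0 = 0.
If it is behind door 2 (prior 1/3): door 1 is available, opened with probability 4/9; weight (1/3)·(4/9) = 4/27.
If it is behind door 3 (prior 1/3): only door 1 is available, probability 1; weight (1/3)·1 = 1/3.
The weights sum to 13/27.
So P(the car behind door 3 | the host opened door 1) = (1/3) / (13/27) = 9/13.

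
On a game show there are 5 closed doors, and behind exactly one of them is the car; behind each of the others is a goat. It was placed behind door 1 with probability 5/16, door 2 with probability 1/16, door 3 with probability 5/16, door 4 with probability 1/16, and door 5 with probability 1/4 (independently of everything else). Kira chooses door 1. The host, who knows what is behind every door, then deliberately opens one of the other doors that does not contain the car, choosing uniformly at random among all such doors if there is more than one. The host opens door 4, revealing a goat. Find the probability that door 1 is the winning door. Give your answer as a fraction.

Apply Bayes' rule, conditioning on where the car actually is.
If it is behind door 1 (prior 5/16): the host has 4 equally likely choices, so probability 1/4; weight (5/16)·(1/4) = 5/64.
If it is behind door 2 (prior 1/16): the host has 3 equally likely choices, so probability 1/3; weight (1/16)·(1/3) = 1/48.
If it is behind door 3 (prior 5/16): the host has 3 equally likely choices, so probability 1/3; weight (5/16)·(1/3) = 5/48.
If it is behind door 4 (prior 1/16): the host opened door 4, so this case is ruled out; weight (1/16)·0 = 0.
If it is behind door 5 (prior 1/4): the host has 3 equally likely choices, so probability 1/3; weight (1/4)·(1/3) = 1/12.
The weights sum to 55/192.
So P(the car behind door 1 | the host opened door 4) = (5/64) / (55/192) = 3/11.

3/11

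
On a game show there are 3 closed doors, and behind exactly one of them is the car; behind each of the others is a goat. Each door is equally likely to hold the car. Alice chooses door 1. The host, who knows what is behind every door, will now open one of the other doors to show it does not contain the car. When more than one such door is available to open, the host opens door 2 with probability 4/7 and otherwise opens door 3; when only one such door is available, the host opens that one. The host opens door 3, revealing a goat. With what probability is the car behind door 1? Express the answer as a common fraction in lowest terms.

Consider each possible location of the car in turn.
If it is behind door 1 (prior 1/3): door 2 is available but not opened, probability 3/7; weight (1/3)·(3/7) = 1/7.
If it is behind door 2 (prior 1/3): only door 3 is available, probability 1; weight (1/3)·1 = 1/3.
If it is behind door 3 (prior 1/3): the host opened door 3, so this case is ruled out; weight (1/3)·0 = 0.
The weights sum to 10/21.
So P(the car behind door 1 | the host opened door 3) = (1/7) / (10/21) = 3/10.

3/10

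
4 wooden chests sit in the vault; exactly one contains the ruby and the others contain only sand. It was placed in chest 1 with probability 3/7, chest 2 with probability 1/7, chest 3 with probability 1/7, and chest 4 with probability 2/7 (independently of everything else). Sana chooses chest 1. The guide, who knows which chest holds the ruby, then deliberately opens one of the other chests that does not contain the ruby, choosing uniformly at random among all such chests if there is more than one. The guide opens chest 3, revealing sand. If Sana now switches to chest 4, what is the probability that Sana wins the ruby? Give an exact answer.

Apply Bayes' rule, conditioning on where the ruby actually is.
If it is in chest 1 (prior 3/7): the guide has 3 equally likely choices, so probability 1/3; weight (3/7)·(1/3) = 1/7.
If it is in chest 2 (prior 1/7): the guide has 2 equally likely choices, so probability 1/2; weight (1/7)·(1/2) = 1/14.
If it is in chest 3 (prior 1/7): the guide opened chest 3, so this case is ruled out; weight (1/7)·0 = 0.
If it is in chest 4 (prior 2/7): the guide has 2 equally likely choices, so probability 1/2; weight (2/7)·(1/2) = 1/7.
The weights sum to 5/14.
So P(the ruby in chest 4 | the guide opened chest 3) = (1/7) / (5/14) = 2/5.

2/5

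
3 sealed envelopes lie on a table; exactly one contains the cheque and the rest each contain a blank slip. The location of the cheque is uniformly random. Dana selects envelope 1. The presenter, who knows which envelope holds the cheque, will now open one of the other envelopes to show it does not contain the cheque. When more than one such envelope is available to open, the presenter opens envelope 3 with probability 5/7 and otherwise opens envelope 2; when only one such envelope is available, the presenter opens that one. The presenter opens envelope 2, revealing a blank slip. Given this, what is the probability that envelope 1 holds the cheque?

Consider each possible location of the cheque in turn.
If it is in envelope 1 (prior 1/3): envelope 3 is available but not opened, probability 2/7; weight (1/3)·(2/7) = 2/21.
If it is in envelope 2 (prior 1/3): the presenter opened envelope 2, so this case is ruled out; weight (1/3)·0 = 0.
If it is in envelope 3 (prior 1/3): only envelope 2 is available, probability 1; weight (1/3)·1 = 1/3.
The weights sum to 3/7.
So P(the cheque in envelope 1 | the presenter opened envelope 2) = (2/21) / (3/7) = 2/9.

2/9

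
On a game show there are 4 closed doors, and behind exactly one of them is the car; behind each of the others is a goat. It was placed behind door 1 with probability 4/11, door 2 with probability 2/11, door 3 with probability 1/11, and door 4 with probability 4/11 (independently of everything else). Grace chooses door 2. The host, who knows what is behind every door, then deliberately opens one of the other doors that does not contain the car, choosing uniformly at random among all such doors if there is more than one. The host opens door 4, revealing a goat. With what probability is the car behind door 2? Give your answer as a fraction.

4/19

Consider each possible location of the car in turn.
If it is behind door 1 (prior 4/11): the host has 2 equally likely choices, so probability 1/2; weight (4/11)·(1/2) = 2/11.
If it is behind door 2 (prior 2/11): the host has 3 equally likely choices, so probability 1/3; weight (2/11)·(1/3) = 2/33.
If it is behind door 3 (prior 1/11): the host has 2 equally likely choices, so probability 1/2; weight (1/11)·(1/2) = 1/22.
If it is behind door 4 (prior 4/11): the host opened door 4, so this case is ruled out; weight (4/11)·0 = 0.
The weights sum to 19/66.
So P(the car behind door 2 | the host opened door 4) = (2/33) / (19/66) = 4/19.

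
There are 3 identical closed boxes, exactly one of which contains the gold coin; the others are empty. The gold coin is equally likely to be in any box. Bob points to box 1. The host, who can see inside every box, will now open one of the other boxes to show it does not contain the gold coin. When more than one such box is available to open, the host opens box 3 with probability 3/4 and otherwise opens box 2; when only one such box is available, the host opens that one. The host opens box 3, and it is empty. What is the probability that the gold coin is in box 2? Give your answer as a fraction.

4/7

Apply Bayes' rule, conditioning on where the gold coin actually is.
If it is in box 1 (prior 1/3): box 3 is available, opened with probability 3/4; weight (1/3)·(3/4) = 1/4.
If it is in box 2 (prior 1/3): only box 3 is available, probability 1; weight (1/3)·1 = 1/3.
If it is in box 3 (prior 1/3): the host opened box 3, so this case is ruled out; weight (1/3)·0 = 0.
The weights sum to 7/12.
So P(the gold coin in box 2 | the host opened box 3) = (1/3) / (7/12) = 4/7.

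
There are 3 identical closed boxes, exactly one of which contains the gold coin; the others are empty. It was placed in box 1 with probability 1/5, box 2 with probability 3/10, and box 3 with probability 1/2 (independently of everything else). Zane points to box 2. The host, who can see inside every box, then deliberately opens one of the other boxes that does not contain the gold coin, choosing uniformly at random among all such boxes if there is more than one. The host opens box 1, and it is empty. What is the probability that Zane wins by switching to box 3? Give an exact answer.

Consider each possible location of the gold coin in turn.
If it is in box 1 (prior 1/5): the host opened box 1, so this case is ruled out; weight (1/5)·0 = 0.
If it is in box 2 (prior 3/10): the host has 2 equally likely choices, so probability 1/2; weight (3/10)·(1/2) = 3/20.
If it is in box 3 (prior 1/2): the host has no choice, probability 1; weight (1/2)·1 = 1/2.
The weights sum to 13/20.
So P(the gold coin in box 3 | the host opened box 1) = (1/2) / (13/20) = 10/13.

10/13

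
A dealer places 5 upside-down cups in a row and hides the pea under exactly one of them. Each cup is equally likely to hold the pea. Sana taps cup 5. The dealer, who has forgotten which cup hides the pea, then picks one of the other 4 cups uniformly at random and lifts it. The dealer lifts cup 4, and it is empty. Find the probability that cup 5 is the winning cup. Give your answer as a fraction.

1/4

Because the dealer chose which cup to lift without knowing where the pea is, the choice is independent of the prize location. Learning that cup 4 does not hold the pea simply rules out that one location and leaves the remaining 4 cups still equally likely by symmetry.
So P(the pea under cup 5) = 1/4.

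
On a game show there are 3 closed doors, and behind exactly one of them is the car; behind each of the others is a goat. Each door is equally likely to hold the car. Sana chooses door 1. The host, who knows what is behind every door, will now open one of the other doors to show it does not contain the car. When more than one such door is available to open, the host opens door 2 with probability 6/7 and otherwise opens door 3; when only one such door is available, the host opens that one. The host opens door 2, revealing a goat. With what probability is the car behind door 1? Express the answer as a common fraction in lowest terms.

6/13

Consider each possible location of the car in turn.
If it is behind door 1 (prior 1/3): door 2 is available, opened with probability 6/7; weight (1/3)·(6/7) = 2/7.
If it is behind door 2 (prior 1/3): the host opened door 2, so this case is ruled out; weight (1/3)·0 = 0.
If it is behind door 3 (prior 1/3): only door 2 is available, probability 1; weight (1/3)·1 = 1/3.
The weights sum to 13/21.
So P(the car behind door 1 | the host opened door 2) = (2/7) / (13/21) = 6/13.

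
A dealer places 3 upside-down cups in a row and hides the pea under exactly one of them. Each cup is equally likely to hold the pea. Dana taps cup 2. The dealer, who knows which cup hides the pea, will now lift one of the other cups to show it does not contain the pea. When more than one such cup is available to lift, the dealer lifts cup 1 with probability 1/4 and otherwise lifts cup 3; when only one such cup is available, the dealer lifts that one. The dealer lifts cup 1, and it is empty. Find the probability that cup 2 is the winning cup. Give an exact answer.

1/5

Apply Bayes' rule, conditioning on where the pea actually is.
If it is under cup 1 (prior 1/3): the dealer opened cup 1, so this case is ruled out; weight (1/3)·0 = 0.
If it is under cup 2 (prior 1/3): cup 1 is available, opened with probability 1/4; weight (1/3)·(1/4) = 1/12.
If it is under cup 3 (prior 1/3): only cup 1 is available, probability 1; weight (1/3)·1 = 1/3.
The weights sum to 5/12.
So P(the pea under cup 2 | the dealer opened cup 1) = (1/12) / (5/12) = 1/5.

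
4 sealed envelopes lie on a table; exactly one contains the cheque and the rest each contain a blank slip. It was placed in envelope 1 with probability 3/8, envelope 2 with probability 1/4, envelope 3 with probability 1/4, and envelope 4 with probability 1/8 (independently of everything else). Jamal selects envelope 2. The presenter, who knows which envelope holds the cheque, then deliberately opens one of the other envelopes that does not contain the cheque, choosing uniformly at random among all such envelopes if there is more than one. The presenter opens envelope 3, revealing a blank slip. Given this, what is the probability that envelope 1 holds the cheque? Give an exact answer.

9/16

Apply Bayes' rule, conditioning on where the cheque actually is.
If it is in envelope 1 (prior 3/8): the presenter has 2 equally likely choices, so probability 1/2; weight (3/8)·(1/2) = 3/16.
If it is in envelope 2 (prior 1/4): the presenter has 3 equally likely choices, so probability 1/3; weight (1/4)·(1/3) = 1/12.
If it is in envelope 3 (prior 1/4): the presenter opened envelope 3, so this case is ruled out; weight (1/4)·0 = 0.
If it is in envelope 4 (prior 1/8): the presenter has 2 equally likely choices, so probability 1/2; weight (1/8)·(1/2) = 1/16.
The weights sum to 1/3.
So P(the cheque in envelope 1 | the presenter opened envelope 3) = (3/16) / (1/3) = 9/16.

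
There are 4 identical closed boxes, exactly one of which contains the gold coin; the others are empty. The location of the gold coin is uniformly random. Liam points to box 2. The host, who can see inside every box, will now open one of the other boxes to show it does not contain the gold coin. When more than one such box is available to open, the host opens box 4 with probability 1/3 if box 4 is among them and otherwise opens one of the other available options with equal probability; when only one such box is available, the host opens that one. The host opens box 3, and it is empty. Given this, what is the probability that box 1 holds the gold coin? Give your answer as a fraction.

4/9

Apply Bayes' rule, conditioning on where the gold coin actually is.
If it is in box 1 (prior 1/4): box 4 is available but not opened, probability 2/3; weight (1/4)·(2/3) = 1/6.
If it is in box 2 (prior 1/4): box 4 is available but not opened; box 3 gets probability (1 − 1/3)/2 = 1/3; weight (1/4)·(1/3) = 1/12.
If it is in box 3 (prior 1/4): the host opened box 3, so this case is ruled out; weight (1/4)·0 = 0.
If it is in box 4 (prior 1/4): box 4 holds the prize so is unavailable; the host chooses uniformly among the 2 others, probability 1/2; weight (1/4)·(1/2) = 1/8.
The weights sum to 3/8.
So P(the gold coin in box 1 | the host opened box 3) = (1/6) / (3/8) = 4/9.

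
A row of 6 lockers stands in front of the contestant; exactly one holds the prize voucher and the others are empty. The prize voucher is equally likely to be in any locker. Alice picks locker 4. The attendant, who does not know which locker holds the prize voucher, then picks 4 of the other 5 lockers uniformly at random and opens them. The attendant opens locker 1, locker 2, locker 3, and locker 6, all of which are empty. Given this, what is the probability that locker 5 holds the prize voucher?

Condition on the true location of the prize voucher.
If it is in any of lockers 1, 2, 3, and 6 (prior 1/6 each): that locker was opened and seen not to hold the prize — ruled out; weight (1/6)·0 = 0 each.
If it is in either of lockers 4 and 5 (prior 1/6 each): the attendant picks exactly this set with probability 1/5 regardless, and none is the prize; weight (1/6)·(1/5) = 1/30 each.
The weights sum to 1/15.
So P(the prize voucher in locker 5 | the attendant opened locker 1, locker 2, locker 3, and locker 6) = (1/30) / (1/15) = 1/2.

1/2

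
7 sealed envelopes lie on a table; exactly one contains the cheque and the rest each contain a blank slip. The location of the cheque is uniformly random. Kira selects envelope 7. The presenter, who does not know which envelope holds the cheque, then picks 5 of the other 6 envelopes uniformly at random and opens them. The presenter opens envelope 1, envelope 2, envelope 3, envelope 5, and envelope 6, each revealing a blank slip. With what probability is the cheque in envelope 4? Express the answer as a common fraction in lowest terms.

1/2

Condition on the true location of the cheque.
If it is in any of envelopes 1, 2, 3, 5, and 6 (prior 1/7 each): that envelope was opened and seen not to hold the prize — ruled out; weight (1/7)·0 = 0 each.
If it is in either of envelopes 4 and 7 (prior 1/7 each): the presenter picks exactly this set with probability 1/6 regardless, and none is the prize; weight (1/7)·(1/6) = 1/42 each.
The weights sum to 1/21.
So P(the cheque in envelope 4 | the presenter opened envelope 1, envelope 2, envelope 3, envelope 5, and envelope 6) = (1/42) / (1/21) = 1/2.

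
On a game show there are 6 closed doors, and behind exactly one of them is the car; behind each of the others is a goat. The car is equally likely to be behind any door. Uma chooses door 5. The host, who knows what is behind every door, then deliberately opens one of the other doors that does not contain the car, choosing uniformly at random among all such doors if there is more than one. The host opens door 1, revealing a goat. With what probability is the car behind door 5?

1/6

Condition on the true location of the car.
If it is behind door 1 (prior 1/6): the host opened door 1, so this case is ruled out; weight (1/6)·0 = 0.
If it is behind any of doors 2, 3, 4, and 6 (prior 1/6 each): the host has 4 equally likely choices, so probability 1/4; weight (1/6)·(1/4) = 1/24 each.
If it is behind door 5 (prior 1/6): the host has 5 equally likely choices, so probability 1/5; weight (1/6)·(1/5) = 1/30.
The weights sum to 1/5.
So P(the car behind door 5 | the host opened door 1) = (1/30) / (1/5) = 1/6.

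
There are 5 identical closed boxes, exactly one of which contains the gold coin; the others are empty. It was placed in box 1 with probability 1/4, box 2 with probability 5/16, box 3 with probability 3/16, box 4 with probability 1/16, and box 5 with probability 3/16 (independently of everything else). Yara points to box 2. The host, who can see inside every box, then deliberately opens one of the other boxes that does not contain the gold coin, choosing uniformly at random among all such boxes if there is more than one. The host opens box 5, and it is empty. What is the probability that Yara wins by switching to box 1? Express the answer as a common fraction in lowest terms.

Apply Bayes' rule, conditioning on where the gold coin actually is.
If it is in box 1 (prior 1/4): the host has 3 equally likely choices, so probability 1/3; weight (1/4)·(1/3) = 1/12.
If it is in box 2 (prior 5/16): the host has 4 equally likely choices, so probability 1/4; weight (5/16)·(1/4) = 5/64.
If it is in box 3 (prior 3/16): the host has 3 equally likely choices, so probability 1/3; weight (3/16)·(1/3) = 1/16.
If it is in box 4 (prior 1/16): the host has 3 equally likely choices, so probability 1/3; weight (1/16)·(1/3) = 1/48.
If it is in box 5 (prior 3/16): the host opened box 5, so this case is ruled out; weight (3/16)·0 = 0.
The weights sum to 47/192.
So P(the gold coin in box 1 | the host opened box 5) = (1/12) / (47/192) = 16/47.

16/47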